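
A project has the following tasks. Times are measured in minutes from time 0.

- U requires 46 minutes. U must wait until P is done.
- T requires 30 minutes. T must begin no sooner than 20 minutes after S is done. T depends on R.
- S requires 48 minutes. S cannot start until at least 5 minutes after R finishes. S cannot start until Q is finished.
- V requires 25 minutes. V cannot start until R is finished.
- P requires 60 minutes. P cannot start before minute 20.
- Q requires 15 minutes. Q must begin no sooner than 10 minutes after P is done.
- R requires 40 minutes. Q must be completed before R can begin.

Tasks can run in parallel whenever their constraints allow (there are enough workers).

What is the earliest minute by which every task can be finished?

248

P cannot begin until its own release at minute 20. It runs from minute 20 to 20 + 60 = minute 80.
After P (finishes minute 80), U can start at minute 80 and finishes at minute 126.
Q waits on P (finishes minute 80, plus 10-minute gap → minute 90), so it starts at minute 90 and finishes at 90 + 15 = minute 105.
R cannot begin until Q (finishes minute 105). It runs from minute 105 to 105 + 40 = minute 145.
After R (finishes minute 145), V can start at minute 145 and finishes at minute 170.
S needs all of R (finishes minute 145, plus 5-minute gap → minute 150); Q (finishes minute 105). That puts its earliest start at minute 150; it finishes at 150 + 48 = minute 198.
T has to wait for S (finishes minute 198, plus 20-minute gap → minute 218); R (finishes minute 145). The latest of these is minute 218, so T runs minute 218 to 218 + 30 = minute 248.
All tasks are finished once the last one completes. Finish times: P at 80, Q at 105, R at 145, S at 198, T at 248, U at 126, V at 170. The latest is minute 248.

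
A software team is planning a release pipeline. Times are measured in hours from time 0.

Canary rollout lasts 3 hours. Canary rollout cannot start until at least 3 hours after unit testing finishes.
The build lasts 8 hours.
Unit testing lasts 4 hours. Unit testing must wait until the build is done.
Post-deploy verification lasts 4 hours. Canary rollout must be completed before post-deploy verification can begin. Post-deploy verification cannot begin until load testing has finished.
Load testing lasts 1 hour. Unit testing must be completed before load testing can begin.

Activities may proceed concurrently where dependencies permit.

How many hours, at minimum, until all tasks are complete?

Nothing blocks the build, so it runs from hour 0 to hour 8.
Unit testing waits on the build (finishes hour 8), so it starts at hour 8 and finishes at 8 + 4 = hour 12.
After unit testing (finishes hour 12), load testing can start at hour 12 and finishes at hour 13.
Canary rollout waits on unit testing (finishes hour 12, plus 3-hour gap → hour 15), so it starts at hour 15 and finishes at 15 + 3 = hour 18.
Post-deploy verification cannot start until canary rollout (finishes hour 18); load testing (finishes hour 13). The controlling bound is hour 18, so post-deploy verification finishes at 18 + 4 = hour 22.
All tasks are finished once the last one completes. Finish times: The build at 8, Unit testing at 12, Canary rollout at 18, Load testing at 13, Post-deploy verification at 22. The latest is hour 22.

22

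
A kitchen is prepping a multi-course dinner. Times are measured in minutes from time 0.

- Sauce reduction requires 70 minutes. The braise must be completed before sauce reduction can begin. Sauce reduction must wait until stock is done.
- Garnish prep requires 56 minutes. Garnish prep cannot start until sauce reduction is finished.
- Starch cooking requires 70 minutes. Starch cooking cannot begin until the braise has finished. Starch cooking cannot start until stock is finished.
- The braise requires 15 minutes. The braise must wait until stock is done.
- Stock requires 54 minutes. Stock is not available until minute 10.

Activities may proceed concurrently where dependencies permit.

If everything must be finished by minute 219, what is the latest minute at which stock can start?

24

Garnish prep has no dependents, so it just needs to finish by minute 219. Starting by 219 − 56 = minute 163 achieves that.
Sauce reduction feeds into garnish prep (must start by minute 163); so sauce reduction must finish by minute 163 and therefore start by minute 93.
Starch cooking must finish by minute 219; it takes 70 minutes, so it must start by 219 − 70 = minute 149.
The braise has several dependents: sauce reduction (must start by minute 93); starch cooking (must start by minute 149). The earliest of those limits is minute 93, so the braise must start by 93 − 15 = minute 78.
Stock feeds the braise (must start by minute 78); sauce reduction (must start by minute 93); starch cooking (must start by minute 149). Taking the minimum, stock must finish by minute 78 and start by 78 − 54 = minute 24.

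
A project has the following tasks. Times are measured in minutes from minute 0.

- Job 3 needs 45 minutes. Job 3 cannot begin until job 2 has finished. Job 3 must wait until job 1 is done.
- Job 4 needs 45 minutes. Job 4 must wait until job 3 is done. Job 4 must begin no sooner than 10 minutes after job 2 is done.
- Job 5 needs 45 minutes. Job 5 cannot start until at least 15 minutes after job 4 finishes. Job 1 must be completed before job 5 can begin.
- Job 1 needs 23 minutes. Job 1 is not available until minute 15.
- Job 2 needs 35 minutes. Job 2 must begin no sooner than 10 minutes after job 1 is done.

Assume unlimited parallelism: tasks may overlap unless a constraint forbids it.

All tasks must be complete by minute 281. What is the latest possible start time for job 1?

63

Job 5 has no dependents, so it just needs to finish by minute 281. Starting by 281 − 45 = minute 236 achieves that.
Since job 5 (must start by minute 236, minus 15-minute gap → minute 221) depends on it, job 4 must finish by minute 221. Backing off its 45-minute duration gives a latest start of minute 176.
Job 3 has to be done before job 4 (must start by minute 176). That means finishing by minute 176, i.e. starting by 176 − 45 = minute 131.
Job 2 feeds job 3 (must start by minute 131); job 4 (must start by minute 176, minus 10-minute gap → minute 166). Taking the minimum, job 2 must finish by minute 131 and start by 131 − 35 = minute 96.
For job 1: job 2 (must start by minute 96, minus 10-minute gap → minute 86); job 3 (must start by minute 131); job 5 (must start by minute 236). The most restrictive is minute 86; with a 23-minute duration, job 1 must start by minute 63.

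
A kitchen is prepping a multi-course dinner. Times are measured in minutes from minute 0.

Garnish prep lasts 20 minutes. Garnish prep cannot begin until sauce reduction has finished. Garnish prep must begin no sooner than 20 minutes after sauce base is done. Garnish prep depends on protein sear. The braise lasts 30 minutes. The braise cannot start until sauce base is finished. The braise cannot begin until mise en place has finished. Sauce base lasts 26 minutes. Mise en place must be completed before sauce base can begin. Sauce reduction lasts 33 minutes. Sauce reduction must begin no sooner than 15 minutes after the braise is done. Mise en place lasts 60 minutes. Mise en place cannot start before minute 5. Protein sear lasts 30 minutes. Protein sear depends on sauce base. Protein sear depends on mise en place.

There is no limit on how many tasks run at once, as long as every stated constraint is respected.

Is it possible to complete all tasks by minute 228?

Mise en place waits on its own release at minute 5, so it starts at minute 5 and finishes at 5 + 60 = minute 65.
Sauce base cannot begin until mise en place (finishes minute 65). It runs from minute 65 to 65 + 26 = minute 91.
Protein sear has to wait for sauce base (finishes minute 91); mise en place (finishes minute 65). The latest of these is minute 91, so protein sear runs minute 91 to 91 + 30 = minute 121.
For the braise: sauce base (finishes minute 91); mise en place (finishes minute 65). Taking the maximum gives a start of minute 91, and it finishes at 91 + 30 = minute 121.
After the braise (finishes minute 121, plus 15-minute gap → minute 136), sauce reduction can start at minute 136 and finishes at minute 169.
Garnish prep has to wait for sauce reduction (finishes minute 169); sauce base (finishes minute 91, plus 20-minute gap → minute 111); protein sear (finishes minute 121). The latest of these is minute 169, so garnish prep runs minute 169 to 169 + 20 = minute 189.
Every task is finished by minute 189, which is no later than the deadline of 228, so the schedule is feasible.

Yes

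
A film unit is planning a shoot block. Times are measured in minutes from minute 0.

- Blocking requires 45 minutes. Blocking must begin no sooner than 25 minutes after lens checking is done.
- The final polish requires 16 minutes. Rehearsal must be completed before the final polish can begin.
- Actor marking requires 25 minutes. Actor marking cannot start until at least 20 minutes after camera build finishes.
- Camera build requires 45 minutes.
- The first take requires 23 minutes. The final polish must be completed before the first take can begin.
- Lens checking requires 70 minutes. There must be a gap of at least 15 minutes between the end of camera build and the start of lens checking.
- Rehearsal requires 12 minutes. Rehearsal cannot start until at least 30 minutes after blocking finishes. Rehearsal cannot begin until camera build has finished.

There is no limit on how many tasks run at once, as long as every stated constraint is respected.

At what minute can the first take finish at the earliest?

Camera build has no prerequisites, so it starts at minute 0 and finishes at minute 45.
Lens checking waits on camera build (finishes minute 45, plus 15-minute gap → minute 60), so it starts at minute 60 and finishes at 60 + 70 = minute 130.
Blocking cannot begin until lens checking (finishes minute 130, plus 25-minute gap → minute 155). It runs from minute 155 to 155 + 45 = minute 200.
Rehearsal cannot start until blocking (finishes minute 200, plus 30-minute gap → minute 230); camera build (finishes minute 45). The controlling bound is minute 230, so rehearsal finishes at 230 + 12 = minute 242.
The final polish waits on rehearsal (finishes minute 242), so it starts at minute 242 and finishes at 242 + 16 = minute 258.
The first take waits on the final polish (finishes minute 258), so it starts at minute 258 and finishes at 258 + 23 = minute 281.

281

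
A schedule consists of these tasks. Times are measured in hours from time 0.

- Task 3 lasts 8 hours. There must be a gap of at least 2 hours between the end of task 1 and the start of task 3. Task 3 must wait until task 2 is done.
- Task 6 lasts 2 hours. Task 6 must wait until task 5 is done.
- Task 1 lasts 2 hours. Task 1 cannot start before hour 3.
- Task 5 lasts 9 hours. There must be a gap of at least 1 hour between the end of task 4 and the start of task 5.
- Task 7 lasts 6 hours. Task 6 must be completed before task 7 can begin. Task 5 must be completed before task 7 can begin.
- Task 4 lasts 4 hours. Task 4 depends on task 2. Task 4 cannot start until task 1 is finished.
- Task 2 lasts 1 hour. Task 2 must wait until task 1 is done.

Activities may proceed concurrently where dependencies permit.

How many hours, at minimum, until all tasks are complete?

28

After its own release at hour 3, task 1 can start at hour 3 and finishes at hour 5.
Task 2 cannot begin until task 1 (finishes hour 5). It runs from hour 5 to 5 + 1 = hour 6.
Task 4 has to wait for task 2 (finishes hour 6); task 1 (finishes hour 5). The latest of these is hour 6, so task 4 runs hour 6 to 6 + 4 = hour 10.
Task 5 cannot begin until task 4 (finishes hour 10, plus 1-hour gap → hour 11). It runs from hour 11 to 11 + 9 = hour 20.
Task 6 cannot begin until task 5 (finishes hour 20). It runs from hour 20 to 20 + 2 = hour 22.
For task 7: task 6 (finishes hour 22); task 5 (finishes hour 20). Taking the maximum gives a start of hour 22, and it finishes at 22 + 6 = hour 28.
Task 3 has to wait for task 1 (finishes hour 5, plus 2-hour gap → hour 7); task 2 (finishes hour 6). The latest of these is hour 7, so task 3 runs hour 7 to 7 + 8 = hour 15.
All tasks are finished once the last one completes. Finish times: Task 1 at 5, Task 2 at 6, Task 3 at 15, Task 4 at 10, Task 5 at 20, Task 6 at 22, Task 7 at 28. The latest is hour 28.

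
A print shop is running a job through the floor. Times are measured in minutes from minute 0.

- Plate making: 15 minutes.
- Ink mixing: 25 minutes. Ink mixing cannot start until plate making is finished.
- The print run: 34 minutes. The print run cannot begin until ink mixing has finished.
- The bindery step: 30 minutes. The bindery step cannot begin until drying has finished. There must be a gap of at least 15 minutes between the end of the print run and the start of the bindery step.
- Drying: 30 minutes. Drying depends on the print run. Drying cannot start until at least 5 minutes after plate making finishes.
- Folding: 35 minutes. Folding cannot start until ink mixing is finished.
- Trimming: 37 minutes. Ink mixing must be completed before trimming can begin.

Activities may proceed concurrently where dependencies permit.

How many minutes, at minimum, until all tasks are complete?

134

Plate making has no prerequisites, so it starts at minute 0 and finishes at minute 15.
Ink mixing cannot begin until plate making (finishes minute 15). It runs from minute 15 to 15 + 25 = minute 40.
Folding cannot begin until ink mixing (finishes minute 40). It runs from minute 40 to 40 + 35 = minute 75.
After ink mixing (finishes minute 40), trimming can start at minute 40 and finishes at minute 77.
The print run waits on ink mixing (finishes minute 40), so it starts at minute 40 and finishes at 40 + 34 = minute 74.
Drying needs all of the print run (finishes minute 74); plate making (finishes minute 15, plus 5-minute gap → minute 20). That puts its earliest start at minute 74; it finishes at 74 + 30 = minute 104.
For the bindery step: drying (finishes minute 104); the print run (finishes minute 74, plus 15-minute gap → minute 89). Taking the maximum gives a start of minute 104, and it finishes at 104 + 30 = minute 134.
All tasks are finished once the last one completes. Finish times: Plate making at 15, Ink mixing at 40, The print run at 74, Drying at 104, Trimming at 77, Folding at 75, The bindery step at 134. The latest is minute 134.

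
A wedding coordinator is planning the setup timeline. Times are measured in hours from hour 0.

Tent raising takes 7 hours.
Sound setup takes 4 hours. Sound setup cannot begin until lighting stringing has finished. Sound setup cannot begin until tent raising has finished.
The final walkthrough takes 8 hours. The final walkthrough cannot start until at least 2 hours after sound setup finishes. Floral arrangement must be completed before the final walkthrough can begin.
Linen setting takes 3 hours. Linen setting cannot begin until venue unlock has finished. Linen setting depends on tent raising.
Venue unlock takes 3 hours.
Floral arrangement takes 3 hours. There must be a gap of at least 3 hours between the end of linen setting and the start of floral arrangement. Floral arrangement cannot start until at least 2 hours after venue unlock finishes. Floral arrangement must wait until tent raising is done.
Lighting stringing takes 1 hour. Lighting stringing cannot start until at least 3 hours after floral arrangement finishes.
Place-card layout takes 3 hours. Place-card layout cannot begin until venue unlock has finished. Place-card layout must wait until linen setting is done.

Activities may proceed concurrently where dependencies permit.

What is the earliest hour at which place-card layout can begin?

10

Tent raising can start immediately at hour 0; it finishes at hour 7.
Nothing blocks venue unlock, so it runs from hour 0 to hour 3.
Linen setting cannot start until venue unlock (finishes hour 3); tent raising (finishes hour 7). The controlling bound is hour 7, so linen setting finishes at 7 + 3 = hour 10.
Place-card layout waits on venue unlock (finishes hour 3); linen setting (finishes hour 10). The latest of these is hour 10, which is the earliest place-card layout can start.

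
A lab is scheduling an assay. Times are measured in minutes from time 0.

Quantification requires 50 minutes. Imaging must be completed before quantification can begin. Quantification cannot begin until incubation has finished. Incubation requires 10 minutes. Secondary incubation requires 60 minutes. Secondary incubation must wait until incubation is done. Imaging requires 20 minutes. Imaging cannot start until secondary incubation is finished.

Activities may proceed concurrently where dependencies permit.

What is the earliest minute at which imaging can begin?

70

Incubation can start immediately at minute 0; it finishes at minute 10.
After incubation (finishes minute 10), secondary incubation can start at minute 10 and finishes at minute 70.
Imaging waits on secondary incubation (finishes minute 70), so the earliest it can start is minute 70.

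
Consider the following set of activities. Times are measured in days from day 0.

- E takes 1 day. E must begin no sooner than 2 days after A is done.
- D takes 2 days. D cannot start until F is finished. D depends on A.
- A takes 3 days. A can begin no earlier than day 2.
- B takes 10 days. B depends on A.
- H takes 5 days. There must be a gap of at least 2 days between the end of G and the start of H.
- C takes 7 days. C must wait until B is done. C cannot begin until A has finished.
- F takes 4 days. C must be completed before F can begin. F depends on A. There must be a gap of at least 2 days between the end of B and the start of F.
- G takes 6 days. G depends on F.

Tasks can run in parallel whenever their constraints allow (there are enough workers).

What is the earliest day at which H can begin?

A waits on its own release at day 2, so it starts at day 2 and finishes at 2 + 3 = day 5.
After A (finishes day 5), B can start at day 5 and finishes at day 15.
C has to wait for B (finishes day 15); A (finishes day 5). The latest of these is day 15, so C runs day 15 to 15 + 7 = day 22.
F has to wait for C (finishes day 22); A (finishes day 5); B (finishes day 15, plus 2-day gap → day 17). The latest of these is day 22, so F runs day 22 to 22 + 4 = day 26.
G waits on F (finishes day 26), so it starts at day 26 and finishes at 26 + 6 = day 32.
H waits on G (finishes day 32, plus 2-day gap → day 34), so the earliest it can start is day 34.

34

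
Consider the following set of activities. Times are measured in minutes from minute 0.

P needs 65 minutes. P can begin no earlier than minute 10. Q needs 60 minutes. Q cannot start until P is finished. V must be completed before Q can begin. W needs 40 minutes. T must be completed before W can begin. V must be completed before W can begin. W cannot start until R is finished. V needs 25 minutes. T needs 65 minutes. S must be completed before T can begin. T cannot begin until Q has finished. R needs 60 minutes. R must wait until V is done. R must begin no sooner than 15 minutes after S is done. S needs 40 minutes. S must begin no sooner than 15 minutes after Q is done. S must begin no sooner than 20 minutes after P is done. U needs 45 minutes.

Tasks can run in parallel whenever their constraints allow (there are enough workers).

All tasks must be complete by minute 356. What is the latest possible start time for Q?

126

To finish by minute 356, W (duration 40) must start no later than minute 316.
R has to be done before W (must start by minute 316). That means finishing by minute 316, i.e. starting by 316 − 60 = minute 256.
T feeds into W (must start by minute 316); so T must finish by minute 316 and therefore start by minute 251.
S feeds R (must start by minute 256, minus 15-minute gap → minute 241); T (must start by minute 251). Taking the minimum, S must finish by minute 241 and start by 241 − 40 = minute 201.
Q has several dependents: S (must start by minute 201, minus 15-minute gap → minute 186); T (must start by minute 251). The earliest of those limits is minute 186, so Q must start by 186 − 60 = minute 126.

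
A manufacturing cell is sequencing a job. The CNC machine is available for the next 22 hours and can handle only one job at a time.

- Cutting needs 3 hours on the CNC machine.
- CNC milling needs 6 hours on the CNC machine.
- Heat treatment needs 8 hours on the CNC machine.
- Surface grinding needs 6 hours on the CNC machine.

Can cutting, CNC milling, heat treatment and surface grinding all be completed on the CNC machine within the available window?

No

Running back to back, the jobs need 3 + 6 + 8 + 6 = 23 hours on the CNC machine.
Since 23 > 22, they cannot all fit.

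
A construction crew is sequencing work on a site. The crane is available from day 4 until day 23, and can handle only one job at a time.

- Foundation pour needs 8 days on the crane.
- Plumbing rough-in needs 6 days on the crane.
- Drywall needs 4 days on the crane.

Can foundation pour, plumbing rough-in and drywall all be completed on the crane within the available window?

Yes

The crane window is 23 − 4 = 19 days.
Running back to back, the jobs need 8 + 6 + 4 = 18 days on the crane.
Since 18 ≤ 19, they fit within the window.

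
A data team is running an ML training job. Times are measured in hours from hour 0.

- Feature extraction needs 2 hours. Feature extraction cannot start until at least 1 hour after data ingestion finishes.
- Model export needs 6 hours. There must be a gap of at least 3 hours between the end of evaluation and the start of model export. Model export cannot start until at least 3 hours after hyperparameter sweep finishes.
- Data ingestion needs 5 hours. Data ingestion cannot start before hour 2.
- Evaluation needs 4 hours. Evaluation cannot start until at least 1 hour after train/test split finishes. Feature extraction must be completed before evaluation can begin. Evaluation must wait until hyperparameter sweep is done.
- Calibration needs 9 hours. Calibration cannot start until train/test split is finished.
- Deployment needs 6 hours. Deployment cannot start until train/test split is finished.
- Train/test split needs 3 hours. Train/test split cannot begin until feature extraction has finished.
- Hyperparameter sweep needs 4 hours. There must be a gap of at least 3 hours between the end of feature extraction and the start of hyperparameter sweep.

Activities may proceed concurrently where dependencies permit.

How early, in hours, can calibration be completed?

22

Data ingestion waits on its own release at hour 2, so it starts at hour 2 and finishes at 2 + 5 = hour 7.
Feature extraction cannot begin until data ingestion (finishes hour 7, plus 1-hour gap → hour 8). It runs from hour 8 to 8 + 2 = hour 10.
Train/test split waits on feature extraction (finishes hour 10), so it starts at hour 10 and finishes at 10 + 3 = hour 13.
After train/test split (finishes hour 13), calibration can start at hour 13 and finishes at hour 22.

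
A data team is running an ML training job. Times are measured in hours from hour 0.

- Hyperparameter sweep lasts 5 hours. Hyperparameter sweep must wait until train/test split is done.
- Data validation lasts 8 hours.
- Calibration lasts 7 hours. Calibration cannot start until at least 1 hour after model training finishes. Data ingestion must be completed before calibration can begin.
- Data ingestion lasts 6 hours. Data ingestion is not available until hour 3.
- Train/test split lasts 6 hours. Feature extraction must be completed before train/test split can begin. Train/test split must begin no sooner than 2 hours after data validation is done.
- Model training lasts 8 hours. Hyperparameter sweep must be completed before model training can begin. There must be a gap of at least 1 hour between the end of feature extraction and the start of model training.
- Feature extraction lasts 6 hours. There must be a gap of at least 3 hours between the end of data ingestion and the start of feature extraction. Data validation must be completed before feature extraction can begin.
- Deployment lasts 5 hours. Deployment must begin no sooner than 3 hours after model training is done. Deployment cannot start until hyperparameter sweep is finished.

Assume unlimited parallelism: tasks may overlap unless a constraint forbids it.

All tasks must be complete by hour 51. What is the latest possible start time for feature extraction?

Nothing follows calibration; the deadline of hour 51 is its only limit. It must start by 51 − 7 = hour 44.
Deployment has no dependents, so it just needs to finish by hour 51. Starting by 51 − 5 = hour 46 achieves that.
Model training feeds calibration (must start by hour 44, minus 1-hour gap → hour 43); deployment (must start by hour 46, minus 3-hour gap → hour 43). Taking the minimum, model training must finish by hour 43 and start by 43 − 8 = hour 35.
Hyperparameter sweep has several dependents: model training (must start by hour 35); deployment (must start by hour 46). The earliest of those limits is hour 35, so hyperparameter sweep must start by 35 − 5 = hour 30.
Since hyperparameter sweep (must start by hour 30) depends on it, train/test split must finish by hour 30. Backing off its 6-hour duration gives a latest start of hour 24.
Feature extraction must finish in time for train/test split (must start by hour 24); model training (must start by hour 35, minus 1-hour gap → hour 34). The tightest is hour 24, so feature extraction must start by 24 − 6 = hour 18.

18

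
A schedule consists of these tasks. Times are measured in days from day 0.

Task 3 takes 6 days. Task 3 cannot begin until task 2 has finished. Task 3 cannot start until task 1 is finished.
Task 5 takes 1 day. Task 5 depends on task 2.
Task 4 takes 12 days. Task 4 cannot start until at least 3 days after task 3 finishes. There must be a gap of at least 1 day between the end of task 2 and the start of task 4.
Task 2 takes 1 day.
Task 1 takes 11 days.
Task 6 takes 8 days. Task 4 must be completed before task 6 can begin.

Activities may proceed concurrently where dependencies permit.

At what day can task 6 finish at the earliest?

40

Task 2 has no prerequisites, so it starts at day 0 and finishes at day 1.
Task 1 can start immediately at day 0; it finishes at day 11.
For task 3: task 2 (finishes day 1); task 1 (finishes day 11). Taking the maximum gives a start of day 11, and it finishes at 11 + 6 = day 17.
Task 4 cannot start until task 3 (finishes day 17, plus 3-day gap → day 20); task 2 (finishes day 1, plus 1-day gap → day 2). The controlling bound is day 20, so task 4 finishes at 20 + 12 = day 32.
Task 6 waits on task 4 (finishes day 32), so it starts at day 32 and finishes at 32 + 8 = day 40.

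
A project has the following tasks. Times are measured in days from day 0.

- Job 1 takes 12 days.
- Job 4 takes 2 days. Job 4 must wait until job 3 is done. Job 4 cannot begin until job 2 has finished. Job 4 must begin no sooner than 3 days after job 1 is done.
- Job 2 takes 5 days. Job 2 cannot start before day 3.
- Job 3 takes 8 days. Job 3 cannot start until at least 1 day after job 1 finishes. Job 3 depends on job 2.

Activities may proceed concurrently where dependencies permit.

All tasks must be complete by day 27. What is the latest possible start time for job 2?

12

Nothing follows job 4; the deadline of day 27 is its only limit. It must start by 27 − 2 = day 25.
Since job 4 (must start by day 25) depends on it, job 3 must finish by day 25. Backing off its 8-day duration gives a latest start of day 17.
Job 2 has several dependents: job 3 (must start by day 17); job 4 (must start by day 25). The earliest of those limits is day 17, so job 2 must start by 17 − 5 = day 12.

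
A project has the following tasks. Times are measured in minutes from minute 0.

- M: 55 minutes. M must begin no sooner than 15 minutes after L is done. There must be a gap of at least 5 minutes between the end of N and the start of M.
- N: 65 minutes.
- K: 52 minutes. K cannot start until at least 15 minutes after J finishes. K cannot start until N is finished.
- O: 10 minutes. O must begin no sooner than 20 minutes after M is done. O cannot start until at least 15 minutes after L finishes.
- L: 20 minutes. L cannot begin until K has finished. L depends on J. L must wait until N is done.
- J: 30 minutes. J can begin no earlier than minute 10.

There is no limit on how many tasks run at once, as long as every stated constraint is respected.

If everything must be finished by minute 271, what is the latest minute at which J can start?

54

O has no dependents, so it just needs to finish by minute 271. Starting by 271 − 10 = minute 261 achieves that.
M has to be done before O (must start by minute 261, minus 20-minute gap → minute 241). That means finishing by minute 241, i.e. starting by 241 − 55 = minute 186.
L must finish in time for M (must start by minute 186, minus 15-minute gap → minute 171); O (must start by minute 261, minus 15-minute gap → minute 246). The tightest is minute 171, so L must start by 171 − 20 = minute 151.
K must finish before L (must start by minute 151). With a 52-minute duration, K must start by 151 − 52 = minute 99.
J feeds K (must start by minute 99, minus 15-minute gap → minute 84); L (must start by minute 151). Taking the minimum, J must finish by minute 84 and start by 84 − 30 = minute 54.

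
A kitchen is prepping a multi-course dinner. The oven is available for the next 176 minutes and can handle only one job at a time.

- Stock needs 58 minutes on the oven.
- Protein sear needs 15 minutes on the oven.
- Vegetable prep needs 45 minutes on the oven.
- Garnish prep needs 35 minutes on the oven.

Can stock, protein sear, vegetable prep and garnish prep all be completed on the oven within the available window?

Running back to back, the jobs need 58 + 15 + 45 + 35 = 153 minutes on the oven.
Since 153 ≤ 176, they fit within the window.

Yes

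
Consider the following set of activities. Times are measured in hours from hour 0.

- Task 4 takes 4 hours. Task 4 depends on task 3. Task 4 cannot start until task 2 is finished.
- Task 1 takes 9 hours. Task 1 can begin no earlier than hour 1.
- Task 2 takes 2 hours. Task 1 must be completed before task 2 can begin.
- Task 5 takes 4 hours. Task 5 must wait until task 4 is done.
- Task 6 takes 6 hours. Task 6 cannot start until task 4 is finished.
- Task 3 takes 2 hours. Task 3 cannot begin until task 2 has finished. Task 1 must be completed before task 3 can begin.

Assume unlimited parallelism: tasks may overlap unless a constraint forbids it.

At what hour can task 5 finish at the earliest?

Task 1 waits on its own release at hour 1, so it starts at hour 1 and finishes at 1 + 9 = hour 10.
Task 2 waits on task 1 (finishes hour 10), so it starts at hour 10 and finishes at 10 + 2 = hour 12.
Task 3 has to wait for task 2 (finishes hour 12); task 1 (finishes hour 10). The latest of these is hour 12, so task 3 runs hour 12 to 12 + 2 = hour 14.
For task 4: task 3 (finishes hour 14); task 2 (finishes hour 12). Taking the maximum gives a start of hour 14, and it finishes at 14 + 4 = hour 18.
Task 5 cannot begin until task 4 (finishes hour 18). It runs from hour 18 to 18 + 4 = hour 22.

22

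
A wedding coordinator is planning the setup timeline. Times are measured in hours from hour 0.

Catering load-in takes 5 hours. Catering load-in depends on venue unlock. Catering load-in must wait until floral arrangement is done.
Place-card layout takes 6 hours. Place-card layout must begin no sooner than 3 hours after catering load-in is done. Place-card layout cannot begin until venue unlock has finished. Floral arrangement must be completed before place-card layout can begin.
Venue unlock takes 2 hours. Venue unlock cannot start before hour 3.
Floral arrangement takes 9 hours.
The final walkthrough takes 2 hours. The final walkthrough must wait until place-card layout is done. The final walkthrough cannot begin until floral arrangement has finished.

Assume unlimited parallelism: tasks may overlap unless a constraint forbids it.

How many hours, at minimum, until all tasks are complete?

25

Floral arrangement can start immediately at hour 0; it finishes at hour 9.
Venue unlock cannot begin until its own release at hour 3. It runs from hour 3 to 3 + 2 = hour 5.
Catering load-in needs all of venue unlock (finishes hour 5); floral arrangement (finishes hour 9). That puts its earliest start at hour 9; it finishes at 9 + 5 = hour 14.
For place-card layout: catering load-in (finishes hour 14, plus 3-hour gap → hour 17); venue unlock (finishes hour 5); floral arrangement (finishes hour 9). Taking the maximum gives a start of hour 17, and it finishes at 17 + 6 = hour 23.
For the final walkthrough: place-card layout (finishes hour 23); floral arrangement (finishes hour 9). Taking the maximum gives a start of hour 23, and it finishes at 23 + 2 = hour 25.
All tasks are finished once the last one completes. Finish times: Venue unlock at 5, Floral arrangement at 9, Catering load-in at 14, Place-card layout at 23, The final walkthrough at 25. The latest is hour 25.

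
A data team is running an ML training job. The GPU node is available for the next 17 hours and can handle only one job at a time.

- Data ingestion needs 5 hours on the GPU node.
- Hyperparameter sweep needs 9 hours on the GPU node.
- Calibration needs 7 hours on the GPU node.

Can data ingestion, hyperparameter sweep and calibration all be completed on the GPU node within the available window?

No

Running back to back, the jobs need 5 + 9 + 7 = 21 hours on the GPU node.
Since 21 > 17, they cannot all fit.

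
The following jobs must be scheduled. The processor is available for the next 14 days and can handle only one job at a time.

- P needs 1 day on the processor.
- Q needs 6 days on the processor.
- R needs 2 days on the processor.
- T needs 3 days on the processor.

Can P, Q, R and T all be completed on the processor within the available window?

Yes

Running back to back, the jobs need 1 + 6 + 2 + 3 = 12 days on the processor.
Since 12 ≤ 14, they fit within the window.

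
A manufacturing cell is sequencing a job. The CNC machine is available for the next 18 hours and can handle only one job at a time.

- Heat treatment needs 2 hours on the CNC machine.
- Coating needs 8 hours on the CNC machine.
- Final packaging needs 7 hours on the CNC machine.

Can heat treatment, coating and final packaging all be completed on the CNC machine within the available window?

Yes

Running back to back, the jobs need 2 + 8 + 7 = 17 hours on the CNC machine.
Since 17 ≤ 18, they fit within the window.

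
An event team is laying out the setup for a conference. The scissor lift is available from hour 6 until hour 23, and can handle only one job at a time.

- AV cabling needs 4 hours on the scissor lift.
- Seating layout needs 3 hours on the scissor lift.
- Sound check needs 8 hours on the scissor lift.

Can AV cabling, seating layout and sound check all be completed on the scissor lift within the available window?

Yes

The scissor lift window is 23 − 6 = 17 hours.
Running back to back, the jobs need 4 + 3 + 8 = 15 hours on the scissor lift.
Since 15 ≤ 17, they fit within the window.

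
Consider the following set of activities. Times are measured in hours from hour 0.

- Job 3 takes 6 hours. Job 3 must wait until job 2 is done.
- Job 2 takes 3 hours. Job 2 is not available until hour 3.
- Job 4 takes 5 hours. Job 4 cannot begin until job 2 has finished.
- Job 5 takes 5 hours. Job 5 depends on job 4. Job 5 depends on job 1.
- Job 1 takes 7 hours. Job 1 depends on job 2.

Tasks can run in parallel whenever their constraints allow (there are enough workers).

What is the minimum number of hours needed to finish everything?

18

Job 2 cannot begin until its own release at hour 3. It runs from hour 3 to 3 + 3 = hour 6.
Job 4 waits on job 2 (finishes hour 6), so it starts at hour 6 and finishes at 6 + 5 = hour 11.
Job 3 waits on job 2 (finishes hour 6), so it starts at hour 6 and finishes at 6 + 6 = hour 12.
After job 2 (finishes hour 6), job 1 can start at hour 6 and finishes at hour 13.
Job 5 needs all of job 4 (finishes hour 11); job 1 (finishes hour 13). That puts its earliest start at hour 13; it finishes at 13 + 5 = hour 18.
All tasks are finished once the last one completes. Finish times: Job 1 at 13, Job 2 at 6, Job 3 at 12, Job 4 at 11, Job 5 at 18. The latest is hour 18.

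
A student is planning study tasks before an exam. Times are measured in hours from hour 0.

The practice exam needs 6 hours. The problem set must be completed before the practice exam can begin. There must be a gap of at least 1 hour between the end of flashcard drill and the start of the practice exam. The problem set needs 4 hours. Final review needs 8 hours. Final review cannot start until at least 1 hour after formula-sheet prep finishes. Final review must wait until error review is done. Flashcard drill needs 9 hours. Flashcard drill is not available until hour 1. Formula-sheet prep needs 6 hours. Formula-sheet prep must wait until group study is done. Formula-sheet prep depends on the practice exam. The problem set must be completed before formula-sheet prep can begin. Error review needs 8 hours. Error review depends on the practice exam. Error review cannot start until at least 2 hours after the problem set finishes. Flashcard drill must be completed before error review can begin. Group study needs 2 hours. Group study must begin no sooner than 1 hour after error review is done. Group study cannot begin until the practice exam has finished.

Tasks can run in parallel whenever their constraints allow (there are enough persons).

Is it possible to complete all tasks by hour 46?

Flashcard drill cannot begin until its own release at hour 1. It runs from hour 1 to 1 + 9 = hour 10.
The problem set can start immediately at hour 0; it finishes at hour 4.
The practice exam cannot start until the problem set (finishes hour 4); flashcard drill (finishes hour 10, plus 1-hour gap → hour 11). The controlling bound is hour 11, so the practice exam finishes at 11 + 6 = hour 17.
For error review: the practice exam (finishes hour 17); the problem set (finishes hour 4, plus 2-hour gap → hour 6); flashcard drill (finishes hour 10). Taking the maximum gives a start of hour 17, and it finishes at 17 + 8 = hour 25.
Group study has to wait for error review (finishes hour 25, plus 1-hour gap → hour 26); the practice exam (finishes hour 17). The latest of these is hour 26, so group study runs hour 26 to 26 + 2 = hour 28.
Formula-sheet prep needs all of group study (finishes hour 28); the practice exam (finishes hour 17); the problem set (finishes hour 4). That puts its earliest start at hour 28; it finishes at 28 + 6 = hour 34.
Final review needs all of formula-sheet prep (finishes hour 34, plus 1-hour gap → hour 35); error review (finishes hour 25). That puts its earliest start at hour 35; it finishes at 35 + 8 = hour 43.
Every task is finished by hour 43, which is no later than the deadline of 46, so the schedule is feasible.

Yes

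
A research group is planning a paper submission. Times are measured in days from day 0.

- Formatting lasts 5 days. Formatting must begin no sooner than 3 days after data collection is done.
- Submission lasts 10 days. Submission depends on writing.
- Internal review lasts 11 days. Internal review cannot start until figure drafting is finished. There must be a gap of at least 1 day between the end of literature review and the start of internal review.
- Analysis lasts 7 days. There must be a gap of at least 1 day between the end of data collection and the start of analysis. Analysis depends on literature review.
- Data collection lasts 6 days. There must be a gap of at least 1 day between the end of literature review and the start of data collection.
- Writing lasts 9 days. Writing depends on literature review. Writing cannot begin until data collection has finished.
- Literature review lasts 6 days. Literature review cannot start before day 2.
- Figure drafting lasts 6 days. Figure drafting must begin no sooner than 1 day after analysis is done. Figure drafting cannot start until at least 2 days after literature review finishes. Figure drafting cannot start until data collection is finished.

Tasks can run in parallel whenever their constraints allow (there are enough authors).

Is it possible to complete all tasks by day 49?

Yes

After its own release at day 2, literature review can start at day 2 and finishes at day 8.
After literature review (finishes day 8, plus 1-day gap → day 9), data collection can start at day 9 and finishes at day 15.
After data collection (finishes day 15, plus 3-day gap → day 18), formatting can start at day 18 and finishes at day 23.
Writing needs all of literature review (finishes day 8); data collection (finishes day 15). That puts its earliest start at day 15; it finishes at 15 + 9 = day 24.
Submission waits on writing (finishes day 24), so it starts at day 24 and finishes at 24 + 10 = day 34.
Analysis needs all of data collection (finishes day 15, plus 1-day gap → day 16); literature review (finishes day 8). That puts its earliest start at day 16; it finishes at 16 + 7 = day 23.
Figure drafting has to wait for analysis (finishes day 23, plus 1-day gap → day 24); literature review (finishes day 8, plus 2-day gap → day 10); data collection (finishes day 15). The latest of these is day 24, so figure drafting runs day 24 to 24 + 6 = day 30.
Internal review needs all of figure drafting (finishes day 30); literature review (finishes day 8, plus 1-day gap → day 9). That puts its earliest start at day 30; it finishes at 30 + 11 = day 41.
Every task is finished by day 41, which is no later than the deadline of 49, so the schedule is feasible.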